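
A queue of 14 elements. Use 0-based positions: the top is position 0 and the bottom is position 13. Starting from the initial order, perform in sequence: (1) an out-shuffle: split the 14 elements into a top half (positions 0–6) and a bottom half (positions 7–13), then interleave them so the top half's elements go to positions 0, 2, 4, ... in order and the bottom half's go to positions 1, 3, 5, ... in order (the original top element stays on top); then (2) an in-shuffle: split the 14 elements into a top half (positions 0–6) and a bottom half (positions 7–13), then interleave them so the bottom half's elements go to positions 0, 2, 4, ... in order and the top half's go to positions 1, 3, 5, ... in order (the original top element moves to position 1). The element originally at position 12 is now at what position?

8

Track the element from position 12 forward through each operation:
  after op 1 (out-shuffle): 12 → 11
  after op 2 (in-shuffle): 11 → 8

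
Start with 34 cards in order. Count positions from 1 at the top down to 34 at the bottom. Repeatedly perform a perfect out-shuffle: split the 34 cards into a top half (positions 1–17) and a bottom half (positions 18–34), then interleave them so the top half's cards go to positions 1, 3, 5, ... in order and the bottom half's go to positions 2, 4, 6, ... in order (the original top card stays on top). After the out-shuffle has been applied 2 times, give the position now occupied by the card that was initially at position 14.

20

Track the card's position through each out-shuffle:
14 → 27 → 20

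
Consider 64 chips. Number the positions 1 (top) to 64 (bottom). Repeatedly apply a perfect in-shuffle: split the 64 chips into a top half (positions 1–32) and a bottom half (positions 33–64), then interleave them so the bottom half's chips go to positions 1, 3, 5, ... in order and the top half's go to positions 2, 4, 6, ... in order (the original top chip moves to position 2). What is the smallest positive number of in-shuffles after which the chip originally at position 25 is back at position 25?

12

Follow position 25 under repeated in-shuffles:
25 → 50 → 35 → 5 → 10 → 20 → 40 → 15 → 30 → 60 → 55 → 45 → 25
It first returns after 12 in-shuffles.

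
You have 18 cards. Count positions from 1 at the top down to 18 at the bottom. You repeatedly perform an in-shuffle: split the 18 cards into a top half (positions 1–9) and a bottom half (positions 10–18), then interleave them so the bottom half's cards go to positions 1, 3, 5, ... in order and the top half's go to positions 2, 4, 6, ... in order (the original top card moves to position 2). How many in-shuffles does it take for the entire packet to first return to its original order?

18

The in-shuffle permutes the 18 positions with cycle lengths [18].
Every card is home exactly when every cycle has completed a whole number of laps, i.e. after lcm(18) = 18 in-shuffles.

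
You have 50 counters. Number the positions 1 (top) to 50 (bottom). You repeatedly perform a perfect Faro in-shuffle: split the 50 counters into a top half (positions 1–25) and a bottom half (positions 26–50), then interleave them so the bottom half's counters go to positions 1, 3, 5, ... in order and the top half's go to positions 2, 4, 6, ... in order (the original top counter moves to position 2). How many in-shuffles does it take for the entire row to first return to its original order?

8

The in-shuffle permutes the 50 positions with cycle lengths [2, 8, 8, 8, 8, 8, 8].
Every counter is home exactly when every cycle has completed a whole number of laps, i.e. after lcm(2, 8) = 8 in-shuffles.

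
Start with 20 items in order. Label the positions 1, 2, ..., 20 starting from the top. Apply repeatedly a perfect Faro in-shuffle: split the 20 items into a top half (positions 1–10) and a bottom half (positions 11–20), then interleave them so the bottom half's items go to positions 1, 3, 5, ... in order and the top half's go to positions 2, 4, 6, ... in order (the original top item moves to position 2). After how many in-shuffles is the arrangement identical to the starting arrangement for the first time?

The in-shuffle permutes the 20 positions with cycle lengths [2, 3, 3, 6, 6].
Every item is home exactly when every cycle has completed a whole number of laps, i.e. after lcm(2, 3, 6) = 6 in-shuffles.

6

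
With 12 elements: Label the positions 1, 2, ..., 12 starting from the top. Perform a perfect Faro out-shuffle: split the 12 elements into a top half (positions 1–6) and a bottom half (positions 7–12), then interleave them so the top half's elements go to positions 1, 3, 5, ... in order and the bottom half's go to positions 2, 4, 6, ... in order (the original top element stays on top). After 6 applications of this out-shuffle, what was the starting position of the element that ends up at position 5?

10

Work backwards from position 5, undoing one out-shuffle at a time:
5 ← 3 ← 2 ← 7 ← 4 ← 8 ← 10
So the element now at position 5 started at position 10.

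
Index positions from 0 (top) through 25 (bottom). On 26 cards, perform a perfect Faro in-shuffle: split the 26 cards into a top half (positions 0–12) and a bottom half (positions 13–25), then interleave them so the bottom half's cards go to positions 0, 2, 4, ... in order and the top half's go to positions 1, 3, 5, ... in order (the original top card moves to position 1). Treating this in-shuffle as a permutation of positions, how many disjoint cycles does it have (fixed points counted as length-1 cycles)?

3

Trace each unvisited position around until it returns:
(0 1 3 7 15 4 ... len 18) (2 5 11 23 20 14) (8 17)
3 cycles in total.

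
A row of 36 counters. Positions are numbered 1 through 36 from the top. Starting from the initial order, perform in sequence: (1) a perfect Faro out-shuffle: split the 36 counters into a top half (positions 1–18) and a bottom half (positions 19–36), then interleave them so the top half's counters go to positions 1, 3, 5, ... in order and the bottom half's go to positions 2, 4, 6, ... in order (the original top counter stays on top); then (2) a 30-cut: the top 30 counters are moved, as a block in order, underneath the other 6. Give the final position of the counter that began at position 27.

24

Track the counter from position 27 forward through each operation:
  after op 1 (out-shuffle): 27 → 18
  after op 2 (cut 30): 18 → 24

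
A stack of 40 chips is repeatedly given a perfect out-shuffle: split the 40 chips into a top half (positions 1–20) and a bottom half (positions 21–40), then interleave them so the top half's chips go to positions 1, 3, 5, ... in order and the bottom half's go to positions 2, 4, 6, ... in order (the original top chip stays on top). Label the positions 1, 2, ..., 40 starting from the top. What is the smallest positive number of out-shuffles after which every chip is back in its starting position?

The out-shuffle permutes the 40 positions with cycle lengths [1, 1, 2, 12, 12, 12].
Every chip is home exactly when every cycle has completed a whole number of laps, i.e. after lcm(1, 2, 12) = 12 out-shuffles.

12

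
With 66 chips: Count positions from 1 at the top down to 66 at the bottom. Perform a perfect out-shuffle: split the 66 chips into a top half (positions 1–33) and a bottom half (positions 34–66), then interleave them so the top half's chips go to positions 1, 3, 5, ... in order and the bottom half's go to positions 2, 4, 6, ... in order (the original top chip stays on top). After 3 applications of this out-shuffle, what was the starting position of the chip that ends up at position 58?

Work backwards from position 58, undoing one out-shuffle at a time:
58 ← 62 ← 64 ← 65
So the chip now at position 58 started at position 65.

65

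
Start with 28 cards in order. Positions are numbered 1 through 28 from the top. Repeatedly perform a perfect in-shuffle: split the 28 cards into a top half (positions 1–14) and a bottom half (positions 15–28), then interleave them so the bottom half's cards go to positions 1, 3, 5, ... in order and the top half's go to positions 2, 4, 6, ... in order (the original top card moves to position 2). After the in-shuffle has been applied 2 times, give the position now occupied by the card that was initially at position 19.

18

Track the card's position through each in-shuffle:
19 → 9 → 18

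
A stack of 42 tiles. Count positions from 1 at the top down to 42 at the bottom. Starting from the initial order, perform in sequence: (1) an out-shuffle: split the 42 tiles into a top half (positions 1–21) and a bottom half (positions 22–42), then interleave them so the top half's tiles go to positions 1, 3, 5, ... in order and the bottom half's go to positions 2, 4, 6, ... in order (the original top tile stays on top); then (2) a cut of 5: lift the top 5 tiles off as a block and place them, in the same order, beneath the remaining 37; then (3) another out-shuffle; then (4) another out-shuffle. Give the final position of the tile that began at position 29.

41

Track the tile from position 29 forward through each operation:
  after op 1 (out-shuffle): 29 → 16
  after op 2 (cut 5): 16 → 11
  after op 3 (out-shuffle): 11 → 21
  after op 4 (out-shuffle): 21 → 41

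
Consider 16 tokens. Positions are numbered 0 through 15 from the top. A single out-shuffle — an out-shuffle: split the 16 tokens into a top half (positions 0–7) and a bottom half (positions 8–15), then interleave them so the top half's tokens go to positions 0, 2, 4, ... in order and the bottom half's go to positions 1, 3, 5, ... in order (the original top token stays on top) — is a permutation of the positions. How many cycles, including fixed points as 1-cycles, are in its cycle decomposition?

6

Trace each unvisited position around until it returns:
(0) (1 2 4 8) (3 6 12 9) (5 10) (7 14 13 11) (15)
6 cycles in total.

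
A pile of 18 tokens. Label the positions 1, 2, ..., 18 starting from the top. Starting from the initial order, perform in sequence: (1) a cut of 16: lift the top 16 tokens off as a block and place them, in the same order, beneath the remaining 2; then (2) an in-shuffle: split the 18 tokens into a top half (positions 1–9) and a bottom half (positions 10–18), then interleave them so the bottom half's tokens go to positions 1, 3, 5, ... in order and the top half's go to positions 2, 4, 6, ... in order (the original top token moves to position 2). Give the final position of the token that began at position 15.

Track the token from position 15 forward through each operation:
  after op 1 (cut 16): 15 → 17
  after op 2 (in-shuffle): 17 → 15

15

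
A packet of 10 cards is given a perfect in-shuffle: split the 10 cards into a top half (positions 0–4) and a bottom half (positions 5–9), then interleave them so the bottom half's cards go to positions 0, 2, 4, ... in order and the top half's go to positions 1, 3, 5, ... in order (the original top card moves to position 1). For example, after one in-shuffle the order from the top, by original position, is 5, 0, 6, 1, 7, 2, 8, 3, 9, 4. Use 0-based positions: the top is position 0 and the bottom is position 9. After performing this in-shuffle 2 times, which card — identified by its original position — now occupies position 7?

Work backwards from position 7, undoing one in-shuffle at a time:
7 ← 3 ← 1
So the card now at position 7 started at position 1.

1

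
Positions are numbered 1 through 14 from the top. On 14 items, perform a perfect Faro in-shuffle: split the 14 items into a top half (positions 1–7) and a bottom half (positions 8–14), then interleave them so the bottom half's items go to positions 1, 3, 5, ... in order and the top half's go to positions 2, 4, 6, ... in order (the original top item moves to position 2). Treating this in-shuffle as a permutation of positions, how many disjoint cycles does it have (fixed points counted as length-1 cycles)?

4

Trace each unvisited position around until it returns:
(1 2 4 8) (3 6 12 9) (5 10) (7 14 13 11)
4 cycles in total.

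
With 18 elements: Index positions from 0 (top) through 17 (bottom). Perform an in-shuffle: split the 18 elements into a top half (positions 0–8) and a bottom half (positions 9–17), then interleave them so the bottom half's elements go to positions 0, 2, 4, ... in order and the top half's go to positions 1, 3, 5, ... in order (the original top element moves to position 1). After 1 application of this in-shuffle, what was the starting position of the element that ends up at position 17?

8

Work backwards from position 17, undoing one in-shuffle at a time:
17 ← 8
So the element now at position 17 started at position 8.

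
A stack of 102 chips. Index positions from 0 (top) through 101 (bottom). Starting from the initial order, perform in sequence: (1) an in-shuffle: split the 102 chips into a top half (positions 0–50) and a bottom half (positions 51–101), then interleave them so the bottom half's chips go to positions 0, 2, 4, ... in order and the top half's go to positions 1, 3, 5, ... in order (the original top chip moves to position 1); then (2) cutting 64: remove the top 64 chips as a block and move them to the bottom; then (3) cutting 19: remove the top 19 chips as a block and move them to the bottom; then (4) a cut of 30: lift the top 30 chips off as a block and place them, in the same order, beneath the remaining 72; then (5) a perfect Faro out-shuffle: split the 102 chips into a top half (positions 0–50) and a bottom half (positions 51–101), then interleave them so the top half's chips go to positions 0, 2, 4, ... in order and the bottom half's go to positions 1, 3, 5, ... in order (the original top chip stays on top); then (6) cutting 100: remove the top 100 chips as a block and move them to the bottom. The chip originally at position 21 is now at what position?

Track the chip from position 21 forward through each operation:
  after op 1 (in-shuffle): 21 → 43
  after op 2 (cut 64): 43 → 81
  after op 3 (cut 19): 81 → 62
  after op 4 (cut 30): 62 → 32
  after op 5 (out-shuffle): 32 → 64
  after op 6 (cut 100): 64 → 66

66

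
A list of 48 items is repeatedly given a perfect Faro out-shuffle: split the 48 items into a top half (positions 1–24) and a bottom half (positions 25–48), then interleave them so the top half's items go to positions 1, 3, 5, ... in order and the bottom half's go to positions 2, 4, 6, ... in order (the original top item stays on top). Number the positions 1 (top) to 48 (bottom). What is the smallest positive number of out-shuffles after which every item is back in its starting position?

The out-shuffle permutes the 48 positions with cycle lengths [1, 1, 23, 23].
Every item is home exactly when every cycle has completed a whole number of laps, i.e. after lcm(1, 23) = 23 out-shuffles.

23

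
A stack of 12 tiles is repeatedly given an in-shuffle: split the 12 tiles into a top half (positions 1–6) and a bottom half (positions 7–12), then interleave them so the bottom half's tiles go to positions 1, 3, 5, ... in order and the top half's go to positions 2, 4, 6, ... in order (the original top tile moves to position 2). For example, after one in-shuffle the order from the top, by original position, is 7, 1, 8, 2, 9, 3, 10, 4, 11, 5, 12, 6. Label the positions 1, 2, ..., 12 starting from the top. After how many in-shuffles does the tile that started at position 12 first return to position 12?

12

Follow position 12 under repeated in-shuffles:
12 → 11 → 9 → 5 → 10 → 7 → 1 → 2 → 4 → 8 → 3 → 6 → 12
It first returns after 12 in-shuffles.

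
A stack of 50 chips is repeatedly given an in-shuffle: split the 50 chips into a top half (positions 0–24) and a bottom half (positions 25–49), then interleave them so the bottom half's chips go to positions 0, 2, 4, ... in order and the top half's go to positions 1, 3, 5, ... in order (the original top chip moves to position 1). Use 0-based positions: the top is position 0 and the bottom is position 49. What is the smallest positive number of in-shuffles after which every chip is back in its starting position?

The in-shuffle permutes the 50 positions with cycle lengths [2, 8, 8, 8, 8, 8, 8].
Every chip is home exactly when every cycle has completed a whole number of laps, i.e. after lcm(2, 8) = 8 in-shuffles.

8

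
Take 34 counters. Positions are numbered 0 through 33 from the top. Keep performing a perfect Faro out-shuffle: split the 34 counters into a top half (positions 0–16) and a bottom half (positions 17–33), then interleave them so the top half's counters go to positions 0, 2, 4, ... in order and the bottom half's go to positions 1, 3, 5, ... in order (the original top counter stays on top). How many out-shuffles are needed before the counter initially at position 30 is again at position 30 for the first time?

Follow position 30 under repeated out-shuffles:
30 → 27 → 21 → 9 → 18 → 3 → 6 → 12 → 24 → 15 → 30
It first returns after 10 out-shuffles.

10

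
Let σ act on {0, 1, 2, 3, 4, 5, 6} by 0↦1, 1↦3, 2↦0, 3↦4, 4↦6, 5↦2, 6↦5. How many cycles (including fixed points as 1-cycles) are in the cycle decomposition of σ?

Cycle decomposition: (0 1 3 4 6 5 2).
1 cycle.

1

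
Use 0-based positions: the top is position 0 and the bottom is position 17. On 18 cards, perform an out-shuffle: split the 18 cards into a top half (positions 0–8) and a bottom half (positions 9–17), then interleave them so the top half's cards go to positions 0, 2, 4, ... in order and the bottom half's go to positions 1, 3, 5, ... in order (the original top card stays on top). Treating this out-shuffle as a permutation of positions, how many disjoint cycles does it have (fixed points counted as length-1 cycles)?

4

Trace each unvisited position around until it returns:
(0) (1 2 4 8 16 15 13 9) (3 6 12 7 14 11 5 10) (17)
4 cycles in total.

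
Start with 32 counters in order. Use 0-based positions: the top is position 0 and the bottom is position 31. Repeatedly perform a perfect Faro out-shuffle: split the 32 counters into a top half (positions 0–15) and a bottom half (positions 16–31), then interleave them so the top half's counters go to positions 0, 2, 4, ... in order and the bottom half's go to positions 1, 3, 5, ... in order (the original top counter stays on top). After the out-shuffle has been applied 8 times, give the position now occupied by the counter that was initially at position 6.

17

Track the counter's position through each out-shuffle:
6 → 12 → 24 → 17 → 3 → 6 → 12 → 24 → 17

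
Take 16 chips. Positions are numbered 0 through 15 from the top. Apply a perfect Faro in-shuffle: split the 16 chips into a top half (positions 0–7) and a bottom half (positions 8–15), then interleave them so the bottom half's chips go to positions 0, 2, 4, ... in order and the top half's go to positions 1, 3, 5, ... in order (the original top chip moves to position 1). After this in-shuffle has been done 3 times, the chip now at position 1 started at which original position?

Work backwards from position 1, undoing one in-shuffle at a time:
1 ← 0 ← 8 ← 12
So the chip now at position 1 started at position 12.

12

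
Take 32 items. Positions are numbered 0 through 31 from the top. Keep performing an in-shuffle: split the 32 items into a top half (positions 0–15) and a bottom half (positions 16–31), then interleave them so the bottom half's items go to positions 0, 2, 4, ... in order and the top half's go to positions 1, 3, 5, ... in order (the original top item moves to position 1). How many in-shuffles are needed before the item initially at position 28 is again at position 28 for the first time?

10

Follow position 28 under repeated in-shuffles:
28 → 24 → 16 → 0 → 1 → 3 → 7 → 15 → 31 → 30 → 28
It first returns after 10 in-shuffles.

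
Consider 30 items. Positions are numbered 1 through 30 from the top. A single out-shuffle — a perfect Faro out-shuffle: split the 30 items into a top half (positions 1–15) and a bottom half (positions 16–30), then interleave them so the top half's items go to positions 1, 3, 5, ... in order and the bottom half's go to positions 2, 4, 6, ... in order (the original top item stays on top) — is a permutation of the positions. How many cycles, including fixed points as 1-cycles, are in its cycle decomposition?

3

Trace each unvisited position around until it returns:
(1) (2 3 5 9 17 4 ... len 28) (30)
3 cycles in total.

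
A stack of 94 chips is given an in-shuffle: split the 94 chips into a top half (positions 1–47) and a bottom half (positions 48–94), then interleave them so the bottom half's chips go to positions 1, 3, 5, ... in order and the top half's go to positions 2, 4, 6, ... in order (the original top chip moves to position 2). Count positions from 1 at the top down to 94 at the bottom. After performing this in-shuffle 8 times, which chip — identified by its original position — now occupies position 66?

1

Work backwards from position 66, undoing one in-shuffle at a time:
66 ← 33 ← 64 ← 32 ← 16 ← 8 ← 4 ← 2 ← 1
So the chip now at position 66 started at position 1.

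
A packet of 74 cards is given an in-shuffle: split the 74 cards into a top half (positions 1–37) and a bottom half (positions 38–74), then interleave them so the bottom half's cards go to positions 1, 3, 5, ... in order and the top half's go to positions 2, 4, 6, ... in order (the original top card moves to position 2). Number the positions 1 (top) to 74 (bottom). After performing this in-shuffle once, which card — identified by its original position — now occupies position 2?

Work backwards from position 2, undoing one in-shuffle at a time:
2 ← 1
So the card now at position 2 started at position 1.

1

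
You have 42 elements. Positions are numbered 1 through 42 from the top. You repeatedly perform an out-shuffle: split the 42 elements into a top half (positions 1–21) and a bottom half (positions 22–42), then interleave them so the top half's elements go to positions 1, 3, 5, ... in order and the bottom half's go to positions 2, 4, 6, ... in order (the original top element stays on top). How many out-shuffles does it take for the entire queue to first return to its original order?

The out-shuffle permutes the 42 positions with cycle lengths [1, 1, 20, 20].
Every element is home exactly when every cycle has completed a whole number of laps, i.e. after lcm(1, 20) = 20 out-shuffles.

20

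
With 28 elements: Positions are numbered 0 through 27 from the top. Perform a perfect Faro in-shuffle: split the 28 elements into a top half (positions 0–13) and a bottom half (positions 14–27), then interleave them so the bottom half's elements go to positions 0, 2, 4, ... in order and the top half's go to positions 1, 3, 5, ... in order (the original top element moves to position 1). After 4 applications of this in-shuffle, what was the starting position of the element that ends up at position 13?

Work backwards from position 13, undoing one in-shuffle at a time:
13 ← 6 ← 17 ← 8 ← 18
So the element now at position 13 started at position 18.

18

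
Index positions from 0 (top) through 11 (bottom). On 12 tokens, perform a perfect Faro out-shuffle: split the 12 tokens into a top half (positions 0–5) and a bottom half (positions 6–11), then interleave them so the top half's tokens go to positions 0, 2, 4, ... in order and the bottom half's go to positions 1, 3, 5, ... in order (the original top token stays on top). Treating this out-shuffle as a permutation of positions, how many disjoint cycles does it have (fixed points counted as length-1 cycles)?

3

Trace each unvisited position around until it returns:
(0) (1 2 4 8 5 10 9 7 3 6) (11)
3 cycles in total.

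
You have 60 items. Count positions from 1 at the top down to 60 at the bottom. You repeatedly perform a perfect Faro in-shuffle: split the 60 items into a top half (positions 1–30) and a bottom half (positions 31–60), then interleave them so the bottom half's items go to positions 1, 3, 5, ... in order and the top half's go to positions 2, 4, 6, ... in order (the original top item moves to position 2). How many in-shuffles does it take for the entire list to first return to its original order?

60

The in-shuffle permutes the 60 positions with cycle lengths [60].
Every item is home exactly when every cycle has completed a whole number of laps, i.e. after lcm(60) = 60 in-shuffles.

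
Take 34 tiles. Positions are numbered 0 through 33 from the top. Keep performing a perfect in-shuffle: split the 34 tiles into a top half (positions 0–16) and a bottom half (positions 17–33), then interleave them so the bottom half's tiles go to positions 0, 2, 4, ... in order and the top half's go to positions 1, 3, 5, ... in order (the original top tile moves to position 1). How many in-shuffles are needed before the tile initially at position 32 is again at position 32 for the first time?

12

Follow position 32 under repeated in-shuffles:
32 → 30 → 26 → 18 → 2 → 5 → 11 → 23 → 12 → 25 → 16 → 33 → 32
It first returns after 12 in-shuffles.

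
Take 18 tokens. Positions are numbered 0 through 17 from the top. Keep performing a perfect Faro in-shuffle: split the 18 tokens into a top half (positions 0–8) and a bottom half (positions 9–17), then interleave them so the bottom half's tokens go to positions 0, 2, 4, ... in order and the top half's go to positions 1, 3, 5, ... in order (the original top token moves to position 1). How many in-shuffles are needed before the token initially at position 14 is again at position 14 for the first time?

18

Follow position 14 under repeated in-shuffles:
14 → 10 → 2 → 5 → 11 → 4 → 9 → 0 → 1 → 3 → 7 → 15 → 12 → 6 → 13 → 8 → 17 → 16 → 14
It first returns after 18 in-shuffles.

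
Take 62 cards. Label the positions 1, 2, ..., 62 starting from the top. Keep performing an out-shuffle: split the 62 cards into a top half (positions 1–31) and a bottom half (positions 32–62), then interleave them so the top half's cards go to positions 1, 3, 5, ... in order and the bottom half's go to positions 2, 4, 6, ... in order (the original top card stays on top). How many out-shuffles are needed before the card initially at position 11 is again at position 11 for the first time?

60

Follow position 11 under repeated out-shuffles:
11 → 21 → 41 → 20 → 39 → 16 → 31 → 61 → ... → 11 (length 60)
It first returns after 60 out-shuffles.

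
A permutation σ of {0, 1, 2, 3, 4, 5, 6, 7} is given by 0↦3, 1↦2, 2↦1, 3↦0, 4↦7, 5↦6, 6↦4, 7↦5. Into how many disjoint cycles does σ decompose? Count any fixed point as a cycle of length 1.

3

Cycle decomposition: (0 3) (1 2) (4 7 5 6).
3 cycles.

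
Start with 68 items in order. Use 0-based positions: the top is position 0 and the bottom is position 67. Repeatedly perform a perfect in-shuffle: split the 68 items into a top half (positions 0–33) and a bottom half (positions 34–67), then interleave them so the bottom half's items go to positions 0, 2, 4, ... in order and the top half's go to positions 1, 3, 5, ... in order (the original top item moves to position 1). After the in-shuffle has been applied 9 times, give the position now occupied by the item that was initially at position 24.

34

Track the item's position through each in-shuffle:
24 → 49 → 30 → 61 → 54 → 40 → 12 → 25 → 51 → 34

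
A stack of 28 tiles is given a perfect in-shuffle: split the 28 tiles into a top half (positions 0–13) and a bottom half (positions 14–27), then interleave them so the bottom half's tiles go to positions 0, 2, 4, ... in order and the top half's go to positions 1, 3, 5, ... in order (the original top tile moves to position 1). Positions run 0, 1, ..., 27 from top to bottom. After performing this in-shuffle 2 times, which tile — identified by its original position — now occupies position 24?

27

Work backwards from position 24, undoing one in-shuffle at a time:
24 ← 26 ← 27
So the tile now at position 24 started at position 27.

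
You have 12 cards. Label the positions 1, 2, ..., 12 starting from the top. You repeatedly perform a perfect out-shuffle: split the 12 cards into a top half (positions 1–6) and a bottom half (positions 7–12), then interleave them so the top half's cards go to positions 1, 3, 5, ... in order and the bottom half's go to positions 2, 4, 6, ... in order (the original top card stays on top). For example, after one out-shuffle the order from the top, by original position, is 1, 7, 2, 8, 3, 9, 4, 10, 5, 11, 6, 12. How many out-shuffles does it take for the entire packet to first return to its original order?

10

The out-shuffle permutes the 12 positions with cycle lengths [1, 1, 10].
Every card is home exactly when every cycle has completed a whole number of laps, i.e. after lcm(1, 10) = 10 out-shuffles.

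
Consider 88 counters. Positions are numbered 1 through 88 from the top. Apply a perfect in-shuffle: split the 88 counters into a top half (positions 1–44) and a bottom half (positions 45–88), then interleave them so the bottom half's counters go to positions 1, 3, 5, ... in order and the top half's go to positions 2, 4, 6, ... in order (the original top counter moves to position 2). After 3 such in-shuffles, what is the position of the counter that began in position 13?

Track the counter's position through each in-shuffle:
13 → 26 → 52 → 15

15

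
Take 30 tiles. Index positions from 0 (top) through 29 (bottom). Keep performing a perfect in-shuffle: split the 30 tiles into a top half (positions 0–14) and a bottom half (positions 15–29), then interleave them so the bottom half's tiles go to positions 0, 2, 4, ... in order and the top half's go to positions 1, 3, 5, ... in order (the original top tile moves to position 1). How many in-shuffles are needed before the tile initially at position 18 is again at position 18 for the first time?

Follow position 18 under repeated in-shuffles:
18 → 6 → 13 → 27 → 24 → 18
It first returns after 5 in-shuffles.

5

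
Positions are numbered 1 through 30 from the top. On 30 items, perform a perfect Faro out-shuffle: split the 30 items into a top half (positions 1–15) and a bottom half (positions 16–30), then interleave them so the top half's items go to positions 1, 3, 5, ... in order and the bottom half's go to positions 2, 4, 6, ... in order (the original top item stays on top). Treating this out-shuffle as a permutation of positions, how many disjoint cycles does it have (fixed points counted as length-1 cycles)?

3

Trace each unvisited position around until it returns:
(1) (2 3 5 9 17 4 ... len 28) (30)
3 cycles in total.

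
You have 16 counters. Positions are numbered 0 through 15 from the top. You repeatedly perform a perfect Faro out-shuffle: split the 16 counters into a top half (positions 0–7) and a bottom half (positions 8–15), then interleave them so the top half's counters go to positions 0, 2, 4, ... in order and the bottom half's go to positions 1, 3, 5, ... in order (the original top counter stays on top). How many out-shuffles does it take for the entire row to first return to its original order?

4

The out-shuffle permutes the 16 positions with cycle lengths [1, 1, 2, 4, 4, 4].
Every counter is home exactly when every cycle has completed a whole number of laps, i.e. after lcm(1, 2, 4) = 4 out-shuffles.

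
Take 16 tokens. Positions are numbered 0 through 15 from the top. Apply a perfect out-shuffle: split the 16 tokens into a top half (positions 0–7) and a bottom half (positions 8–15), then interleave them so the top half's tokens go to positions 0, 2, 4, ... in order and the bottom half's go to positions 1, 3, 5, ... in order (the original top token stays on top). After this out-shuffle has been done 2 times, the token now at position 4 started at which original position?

1

Work backwards from position 4, undoing one out-shuffle at a time:
4 ← 2 ← 1
So the token now at position 4 started at position 1.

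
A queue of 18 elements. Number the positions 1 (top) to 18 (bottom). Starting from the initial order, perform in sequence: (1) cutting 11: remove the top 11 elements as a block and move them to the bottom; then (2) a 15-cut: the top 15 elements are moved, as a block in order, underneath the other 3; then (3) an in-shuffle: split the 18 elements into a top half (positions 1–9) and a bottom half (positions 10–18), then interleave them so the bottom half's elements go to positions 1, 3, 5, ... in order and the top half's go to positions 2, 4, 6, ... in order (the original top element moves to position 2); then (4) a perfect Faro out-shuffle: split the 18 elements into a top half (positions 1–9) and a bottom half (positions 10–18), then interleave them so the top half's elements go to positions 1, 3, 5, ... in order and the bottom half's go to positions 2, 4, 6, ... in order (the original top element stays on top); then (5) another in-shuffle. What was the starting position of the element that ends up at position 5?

Undo the operations in reverse order, starting from position 5:
  undo op 5 (in-shuffle, from bottom half): 5 ← 12
  undo op 4 (out-shuffle, from bottom half): 12 ← 15
  undo op 3 (in-shuffle, from bottom half): 15 ← 17
  undo op 2 (cut 15): 17 ← 14
  undo op 1 (cut 11): 14 ← 7
So the element at position 5 came from original position 7.

7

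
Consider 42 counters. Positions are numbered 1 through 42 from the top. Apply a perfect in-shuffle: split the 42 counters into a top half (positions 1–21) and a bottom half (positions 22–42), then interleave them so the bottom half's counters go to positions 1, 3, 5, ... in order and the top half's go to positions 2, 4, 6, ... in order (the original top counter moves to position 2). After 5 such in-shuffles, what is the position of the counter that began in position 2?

Track the counter's position through each in-shuffle:
2 → 4 → 8 → 16 → 32 → 21

21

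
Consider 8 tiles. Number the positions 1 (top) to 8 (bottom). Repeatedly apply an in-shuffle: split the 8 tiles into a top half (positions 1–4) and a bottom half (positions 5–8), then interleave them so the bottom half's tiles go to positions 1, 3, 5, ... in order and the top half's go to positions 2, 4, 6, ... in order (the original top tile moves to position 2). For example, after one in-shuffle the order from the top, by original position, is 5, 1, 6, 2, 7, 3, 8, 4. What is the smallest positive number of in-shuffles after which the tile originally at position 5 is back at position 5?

Follow position 5 under repeated in-shuffles:
5 → 1 → 2 → 4 → 8 → 7 → 5
It first returns after 6 in-shuffles.

6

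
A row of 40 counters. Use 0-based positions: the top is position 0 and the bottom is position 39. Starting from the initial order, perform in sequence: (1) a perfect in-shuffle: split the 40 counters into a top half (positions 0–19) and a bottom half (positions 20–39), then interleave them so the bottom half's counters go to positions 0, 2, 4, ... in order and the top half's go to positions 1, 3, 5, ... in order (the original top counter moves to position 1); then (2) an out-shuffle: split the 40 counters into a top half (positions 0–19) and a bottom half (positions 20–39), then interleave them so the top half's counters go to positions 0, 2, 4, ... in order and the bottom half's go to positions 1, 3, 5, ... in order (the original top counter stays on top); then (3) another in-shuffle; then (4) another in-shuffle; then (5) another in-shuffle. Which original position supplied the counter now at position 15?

30

Undo the operations in reverse order, starting from position 15:
  undo op 5 (in-shuffle, from top half): 15 ← 7
  undo op 4 (in-shuffle, from top half): 7 ← 3
  undo op 3 (in-shuffle, from top half): 3 ← 1
  undo op 2 (out-shuffle, from bottom half): 1 ← 20
  undo op 1 (in-shuffle, from bottom half): 20 ← 30
So the counter at position 15 came from original position 30.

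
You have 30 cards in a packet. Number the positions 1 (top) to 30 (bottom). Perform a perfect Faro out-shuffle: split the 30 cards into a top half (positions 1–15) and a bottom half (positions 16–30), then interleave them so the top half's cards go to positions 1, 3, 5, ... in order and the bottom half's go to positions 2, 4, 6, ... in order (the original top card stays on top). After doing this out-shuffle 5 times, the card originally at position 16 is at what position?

Track the card's position through each out-shuffle:
16 → 2 → 3 → 5 → 9 → 17

17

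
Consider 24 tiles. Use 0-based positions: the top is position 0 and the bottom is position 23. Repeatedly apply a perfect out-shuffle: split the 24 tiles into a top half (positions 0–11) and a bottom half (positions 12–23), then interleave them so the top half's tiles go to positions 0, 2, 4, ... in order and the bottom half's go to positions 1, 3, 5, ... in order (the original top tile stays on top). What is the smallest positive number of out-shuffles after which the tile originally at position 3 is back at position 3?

Follow position 3 under repeated out-shuffles:
3 → 6 → 12 → 1 → 2 → 4 → 8 → 16 → 9 → 18 → 13 → 3
It first returns after 11 out-shuffles.

11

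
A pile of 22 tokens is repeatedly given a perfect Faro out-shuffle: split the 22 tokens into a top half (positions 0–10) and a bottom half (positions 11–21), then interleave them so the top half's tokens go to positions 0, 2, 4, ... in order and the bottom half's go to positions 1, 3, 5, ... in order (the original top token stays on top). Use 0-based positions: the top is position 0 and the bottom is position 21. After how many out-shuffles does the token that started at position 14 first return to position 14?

Follow position 14 under repeated out-shuffles:
14 → 7 → 14
It first returns after 2 out-shuffles.

2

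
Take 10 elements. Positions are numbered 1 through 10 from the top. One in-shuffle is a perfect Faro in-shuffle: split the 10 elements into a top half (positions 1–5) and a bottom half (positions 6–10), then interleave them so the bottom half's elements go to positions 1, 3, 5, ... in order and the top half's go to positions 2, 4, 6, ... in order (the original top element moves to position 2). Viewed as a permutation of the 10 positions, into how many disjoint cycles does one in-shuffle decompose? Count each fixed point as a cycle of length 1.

Trace each unvisited position around until it returns:
(1 2 4 8 5 10 9 7 3 6)
1 cycle in total.

1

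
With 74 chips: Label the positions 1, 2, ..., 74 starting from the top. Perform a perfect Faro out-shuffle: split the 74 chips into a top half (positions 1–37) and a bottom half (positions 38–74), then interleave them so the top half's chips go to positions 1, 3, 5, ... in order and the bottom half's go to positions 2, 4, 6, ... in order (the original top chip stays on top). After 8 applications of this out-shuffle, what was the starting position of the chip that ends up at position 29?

57

Work backwards from position 29, undoing one out-shuffle at a time:
29 ← 15 ← 8 ← 41 ← 21 ← 11 ← 6 ← 40 ← 57
So the chip now at position 29 started at position 57.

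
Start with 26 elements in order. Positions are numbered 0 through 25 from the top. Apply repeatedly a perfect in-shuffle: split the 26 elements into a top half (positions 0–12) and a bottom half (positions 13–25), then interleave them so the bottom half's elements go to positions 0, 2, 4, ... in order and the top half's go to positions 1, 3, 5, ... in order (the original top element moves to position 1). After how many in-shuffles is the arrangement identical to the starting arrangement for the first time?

18

The in-shuffle permutes the 26 positions with cycle lengths [2, 6, 18].
Every element is home exactly when every cycle has completed a whole number of laps, i.e. after lcm(2, 6, 18) = 18 in-shuffles.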